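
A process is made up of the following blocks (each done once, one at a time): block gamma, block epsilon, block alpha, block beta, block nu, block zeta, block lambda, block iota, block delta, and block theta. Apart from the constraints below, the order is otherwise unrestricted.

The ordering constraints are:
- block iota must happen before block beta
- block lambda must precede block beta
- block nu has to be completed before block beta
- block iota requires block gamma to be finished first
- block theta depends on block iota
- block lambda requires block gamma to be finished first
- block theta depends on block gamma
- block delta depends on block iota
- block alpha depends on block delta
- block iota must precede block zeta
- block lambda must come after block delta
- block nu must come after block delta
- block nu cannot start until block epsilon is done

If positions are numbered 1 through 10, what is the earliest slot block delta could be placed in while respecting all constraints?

Every block that must precede block delta has to come before it. Tracing all chains that end at block delta, those blocks are: block gamma, block iota — 2 in total.
With 2 mandatory predecessors, the earliest block delta can sit is position 2+1 = 3, and placing just those 2 first achieves it.

3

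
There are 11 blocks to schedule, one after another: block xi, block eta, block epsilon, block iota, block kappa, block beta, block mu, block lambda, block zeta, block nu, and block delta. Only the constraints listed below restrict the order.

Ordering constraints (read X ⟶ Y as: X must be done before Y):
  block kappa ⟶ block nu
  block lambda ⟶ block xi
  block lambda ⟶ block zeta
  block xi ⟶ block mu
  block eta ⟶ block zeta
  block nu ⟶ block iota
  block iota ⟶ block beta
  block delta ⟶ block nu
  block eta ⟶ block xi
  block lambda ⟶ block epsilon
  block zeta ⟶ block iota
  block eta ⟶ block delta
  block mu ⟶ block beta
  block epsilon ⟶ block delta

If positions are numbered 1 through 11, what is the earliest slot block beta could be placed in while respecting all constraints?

11

The blocks that are forced before block beta, directly or transitively, are block xi, block eta, block epsilon, block iota, block kappa, block mu, block lambda, block zeta, block nu, block delta. That's 10 blocks.
With 10 mandatory predecessors, the earliest block beta can sit is position 10+1 = 11, and placing just those 10 first achieves it.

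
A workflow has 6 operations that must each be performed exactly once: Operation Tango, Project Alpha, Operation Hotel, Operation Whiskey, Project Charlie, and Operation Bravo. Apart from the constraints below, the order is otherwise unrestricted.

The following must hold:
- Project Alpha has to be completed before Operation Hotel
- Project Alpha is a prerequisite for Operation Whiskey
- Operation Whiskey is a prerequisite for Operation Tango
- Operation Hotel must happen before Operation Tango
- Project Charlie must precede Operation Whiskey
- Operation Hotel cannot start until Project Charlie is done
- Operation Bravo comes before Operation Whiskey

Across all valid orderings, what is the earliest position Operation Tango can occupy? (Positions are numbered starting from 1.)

The operations that are forced before Operation Tango, directly or transitively, are Project Alpha, Operation Hotel, Operation Whiskey, Project Charlie, Operation Bravo. That's 5 operations.
So at minimum 5 operations come before Operation Tango, putting Operation Tango no earlier than position 6. That position is achievable by scheduling exactly those predecessors first.

6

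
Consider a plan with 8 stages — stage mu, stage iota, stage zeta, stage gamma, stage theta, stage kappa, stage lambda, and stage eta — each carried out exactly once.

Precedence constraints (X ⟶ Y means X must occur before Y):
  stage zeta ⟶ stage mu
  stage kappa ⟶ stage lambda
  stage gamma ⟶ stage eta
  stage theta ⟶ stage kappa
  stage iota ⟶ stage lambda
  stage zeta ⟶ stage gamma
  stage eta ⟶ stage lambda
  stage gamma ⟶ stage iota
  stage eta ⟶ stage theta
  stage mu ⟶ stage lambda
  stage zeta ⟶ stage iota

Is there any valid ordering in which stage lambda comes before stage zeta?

No

There is a dependency chain stage zeta → stage mu → stage lambda, so stage lambda always comes after stage zeta.
So no valid ordering can have stage lambda before stage zeta.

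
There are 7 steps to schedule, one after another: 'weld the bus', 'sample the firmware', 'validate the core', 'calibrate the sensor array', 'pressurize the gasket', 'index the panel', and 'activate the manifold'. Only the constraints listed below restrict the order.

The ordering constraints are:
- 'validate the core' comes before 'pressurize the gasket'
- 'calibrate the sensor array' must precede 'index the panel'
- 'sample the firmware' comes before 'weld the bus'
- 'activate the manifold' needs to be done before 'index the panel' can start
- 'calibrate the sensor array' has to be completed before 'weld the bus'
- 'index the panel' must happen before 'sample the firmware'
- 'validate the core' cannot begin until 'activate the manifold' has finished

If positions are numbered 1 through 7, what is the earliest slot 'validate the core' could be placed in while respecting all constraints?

Working backwards through the constraints from 'validate the core', its only required predecessor is 'activate the manifold'.
With 1 mandatory predecessor, the earliest 'validate the core' can sit is position 1+1 = 2, and placing just that one first achieves it.

2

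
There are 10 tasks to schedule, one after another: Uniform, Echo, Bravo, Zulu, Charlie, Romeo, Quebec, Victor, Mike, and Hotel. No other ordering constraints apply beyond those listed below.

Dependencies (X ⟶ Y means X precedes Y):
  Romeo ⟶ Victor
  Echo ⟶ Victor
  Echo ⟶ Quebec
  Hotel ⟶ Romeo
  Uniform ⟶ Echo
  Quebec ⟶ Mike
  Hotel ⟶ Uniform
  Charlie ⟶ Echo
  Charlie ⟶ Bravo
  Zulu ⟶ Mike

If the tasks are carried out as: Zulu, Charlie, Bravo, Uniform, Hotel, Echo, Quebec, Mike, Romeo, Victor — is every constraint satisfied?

In the proposed order, Uniform appears before Hotel.
But one of the constraints requires Hotel before Uniform, so this ordering violates it.

No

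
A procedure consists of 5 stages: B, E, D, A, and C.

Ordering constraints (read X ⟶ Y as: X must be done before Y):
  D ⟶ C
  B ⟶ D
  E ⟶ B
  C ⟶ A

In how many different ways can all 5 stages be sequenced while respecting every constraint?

Only E has no prerequisites, so it must go first.
Continuing from there, at each step only one stage has all its prerequisites placed, so the ordering is fully determined — there is exactly 1.

1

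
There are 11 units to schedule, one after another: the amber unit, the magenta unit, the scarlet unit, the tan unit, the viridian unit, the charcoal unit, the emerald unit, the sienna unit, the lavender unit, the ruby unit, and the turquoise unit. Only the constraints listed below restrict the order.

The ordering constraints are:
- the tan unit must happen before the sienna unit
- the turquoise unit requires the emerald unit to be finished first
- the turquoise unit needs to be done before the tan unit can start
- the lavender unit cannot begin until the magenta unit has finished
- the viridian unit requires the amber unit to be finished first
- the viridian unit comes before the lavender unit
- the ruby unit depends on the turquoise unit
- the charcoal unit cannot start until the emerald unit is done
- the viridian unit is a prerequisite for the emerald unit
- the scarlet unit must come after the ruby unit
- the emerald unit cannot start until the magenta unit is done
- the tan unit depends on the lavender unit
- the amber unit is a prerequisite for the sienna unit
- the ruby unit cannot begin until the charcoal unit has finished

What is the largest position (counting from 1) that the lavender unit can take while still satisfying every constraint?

The units that are forced after the lavender unit, directly or by a chain of constraints, are the tan unit, the sienna unit. That's 2 units.
So at least 2 units follow the lavender unit, putting the lavender unit no later than position 9. That position is achievable by scheduling everything else first.

9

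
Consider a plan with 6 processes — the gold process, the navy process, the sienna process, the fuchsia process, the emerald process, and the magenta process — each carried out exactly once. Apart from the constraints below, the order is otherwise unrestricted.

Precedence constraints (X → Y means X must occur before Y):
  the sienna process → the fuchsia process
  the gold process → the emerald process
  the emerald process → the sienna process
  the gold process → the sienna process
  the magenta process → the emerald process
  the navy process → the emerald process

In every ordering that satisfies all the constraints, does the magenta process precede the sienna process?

There is a constraint chain the magenta process → the emerald process → the sienna process.
So the magenta process must precede the sienna process in any valid ordering.

Yes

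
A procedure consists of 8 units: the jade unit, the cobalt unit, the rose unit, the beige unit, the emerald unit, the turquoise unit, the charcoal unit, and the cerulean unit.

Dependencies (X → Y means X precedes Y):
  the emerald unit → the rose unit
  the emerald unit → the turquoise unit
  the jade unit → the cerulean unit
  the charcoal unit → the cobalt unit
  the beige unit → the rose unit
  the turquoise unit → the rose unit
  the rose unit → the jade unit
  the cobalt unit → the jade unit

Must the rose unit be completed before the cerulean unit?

Following the dependencies: the rose unit → the jade unit → the cerulean unit.
Hence the rose unit necessarily comes before the cerulean unit.

Yes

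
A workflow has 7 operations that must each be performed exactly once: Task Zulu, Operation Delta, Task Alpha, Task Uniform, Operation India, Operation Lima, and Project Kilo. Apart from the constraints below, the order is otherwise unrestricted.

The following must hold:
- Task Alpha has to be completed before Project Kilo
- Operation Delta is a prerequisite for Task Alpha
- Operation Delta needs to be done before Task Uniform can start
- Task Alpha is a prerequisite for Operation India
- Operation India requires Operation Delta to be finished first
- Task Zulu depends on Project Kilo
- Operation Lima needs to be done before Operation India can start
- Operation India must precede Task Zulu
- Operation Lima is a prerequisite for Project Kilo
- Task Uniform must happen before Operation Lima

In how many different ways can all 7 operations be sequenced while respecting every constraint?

6

Only Operation Delta has no prerequisites, so it must go first.
Systematically extending each partial ordering one operation at a time and counting, there are 6 complete orderings.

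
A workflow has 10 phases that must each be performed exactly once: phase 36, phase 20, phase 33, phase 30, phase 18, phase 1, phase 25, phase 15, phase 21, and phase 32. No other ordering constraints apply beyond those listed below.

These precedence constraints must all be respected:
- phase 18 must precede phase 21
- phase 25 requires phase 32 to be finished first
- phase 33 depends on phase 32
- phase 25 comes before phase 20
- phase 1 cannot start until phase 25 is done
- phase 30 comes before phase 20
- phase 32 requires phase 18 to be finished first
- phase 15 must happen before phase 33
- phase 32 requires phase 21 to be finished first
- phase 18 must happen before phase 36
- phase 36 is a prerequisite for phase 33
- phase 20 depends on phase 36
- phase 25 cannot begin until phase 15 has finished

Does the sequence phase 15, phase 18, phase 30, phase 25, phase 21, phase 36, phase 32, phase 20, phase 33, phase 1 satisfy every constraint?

No

The sequence places phase 25 ahead of phase 32.
Since phase 32 is required before phase 25, the ordering is invalid.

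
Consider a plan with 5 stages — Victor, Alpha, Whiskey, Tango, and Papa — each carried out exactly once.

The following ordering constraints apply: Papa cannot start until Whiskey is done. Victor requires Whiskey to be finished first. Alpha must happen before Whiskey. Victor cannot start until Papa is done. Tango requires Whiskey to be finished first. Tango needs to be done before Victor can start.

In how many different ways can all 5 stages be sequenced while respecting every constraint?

2

Alpha is the only stage with nothing required before it, so every ordering starts there.
Counting all ways to extend the partial order to a total order gives 2.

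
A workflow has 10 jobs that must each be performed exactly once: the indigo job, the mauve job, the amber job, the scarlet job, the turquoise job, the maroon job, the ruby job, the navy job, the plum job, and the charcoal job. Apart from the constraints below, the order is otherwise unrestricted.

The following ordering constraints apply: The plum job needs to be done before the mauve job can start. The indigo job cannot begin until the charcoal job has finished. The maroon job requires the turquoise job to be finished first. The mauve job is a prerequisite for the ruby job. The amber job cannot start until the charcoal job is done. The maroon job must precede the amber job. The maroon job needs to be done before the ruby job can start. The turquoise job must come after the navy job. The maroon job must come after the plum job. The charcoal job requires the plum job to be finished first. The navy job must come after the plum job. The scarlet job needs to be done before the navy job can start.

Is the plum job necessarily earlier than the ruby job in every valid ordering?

Yes

Following the dependencies: the plum job → the maroon job → the ruby job.
So the plum job must precede the ruby job in any valid ordering.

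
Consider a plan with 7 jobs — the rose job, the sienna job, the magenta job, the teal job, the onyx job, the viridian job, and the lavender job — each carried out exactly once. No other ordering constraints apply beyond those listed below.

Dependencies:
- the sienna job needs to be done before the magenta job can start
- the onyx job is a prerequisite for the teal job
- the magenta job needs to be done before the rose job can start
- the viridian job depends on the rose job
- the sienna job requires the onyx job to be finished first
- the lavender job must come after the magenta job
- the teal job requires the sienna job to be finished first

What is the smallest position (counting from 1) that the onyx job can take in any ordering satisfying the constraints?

1

Nothing is required before the onyx job; it can be the very first job.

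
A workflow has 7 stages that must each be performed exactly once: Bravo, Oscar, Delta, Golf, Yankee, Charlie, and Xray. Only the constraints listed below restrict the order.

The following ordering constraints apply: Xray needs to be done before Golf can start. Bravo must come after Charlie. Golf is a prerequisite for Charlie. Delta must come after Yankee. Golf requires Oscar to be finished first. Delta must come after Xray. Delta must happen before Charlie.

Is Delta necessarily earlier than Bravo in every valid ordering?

Tracing the constraints gives a chain: Delta → Charlie → Bravo.
So Delta must precede Bravo in any valid ordering.

Yes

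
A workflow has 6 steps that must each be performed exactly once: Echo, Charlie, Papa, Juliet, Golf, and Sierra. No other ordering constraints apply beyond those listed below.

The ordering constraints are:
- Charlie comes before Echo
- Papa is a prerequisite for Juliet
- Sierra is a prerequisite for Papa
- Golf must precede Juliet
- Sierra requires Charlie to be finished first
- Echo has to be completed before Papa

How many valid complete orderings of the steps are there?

10

2 steps have no prerequisites (Charlie, Golf), so any of them could come first.
Enumerating by repeatedly choosing an available step (one whose prerequisites are all placed) gives 10 distinct complete orderings.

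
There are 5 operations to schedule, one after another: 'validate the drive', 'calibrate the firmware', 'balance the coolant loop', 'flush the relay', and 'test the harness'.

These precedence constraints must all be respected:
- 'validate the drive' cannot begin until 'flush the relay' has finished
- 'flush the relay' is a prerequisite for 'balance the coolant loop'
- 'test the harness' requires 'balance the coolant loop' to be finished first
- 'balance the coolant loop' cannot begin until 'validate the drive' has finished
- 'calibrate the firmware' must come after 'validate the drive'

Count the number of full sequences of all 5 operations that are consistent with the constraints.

3

Only 'flush the relay' has no prerequisites, so it must go first.
Enumerating by repeatedly choosing an available operation (one whose prerequisites are all placed) gives 3 distinct complete orderings.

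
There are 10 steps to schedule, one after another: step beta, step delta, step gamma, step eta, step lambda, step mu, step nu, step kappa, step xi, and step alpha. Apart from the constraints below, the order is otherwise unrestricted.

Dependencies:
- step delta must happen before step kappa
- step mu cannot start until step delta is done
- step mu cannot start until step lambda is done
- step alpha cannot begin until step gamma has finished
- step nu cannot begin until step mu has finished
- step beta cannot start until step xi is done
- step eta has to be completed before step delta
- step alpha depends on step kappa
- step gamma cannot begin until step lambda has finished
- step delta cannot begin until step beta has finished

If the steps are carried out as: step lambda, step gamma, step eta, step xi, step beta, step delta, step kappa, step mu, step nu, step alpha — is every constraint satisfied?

Yes

Going through the constraints one by one, each required predecessor appears earlier in the sequence than its dependent — e.g. step gamma (position 2) is before step alpha (position 10), as required.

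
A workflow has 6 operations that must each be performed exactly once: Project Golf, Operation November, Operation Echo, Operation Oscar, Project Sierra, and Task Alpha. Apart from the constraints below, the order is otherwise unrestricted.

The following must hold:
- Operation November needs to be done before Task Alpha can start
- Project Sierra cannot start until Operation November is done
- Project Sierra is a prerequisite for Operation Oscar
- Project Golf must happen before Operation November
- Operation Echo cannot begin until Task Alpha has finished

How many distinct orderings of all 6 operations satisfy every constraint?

Only Project Golf has no prerequisites, so it must go first.
Counting all ways to extend the partial order to a total order gives 6.

6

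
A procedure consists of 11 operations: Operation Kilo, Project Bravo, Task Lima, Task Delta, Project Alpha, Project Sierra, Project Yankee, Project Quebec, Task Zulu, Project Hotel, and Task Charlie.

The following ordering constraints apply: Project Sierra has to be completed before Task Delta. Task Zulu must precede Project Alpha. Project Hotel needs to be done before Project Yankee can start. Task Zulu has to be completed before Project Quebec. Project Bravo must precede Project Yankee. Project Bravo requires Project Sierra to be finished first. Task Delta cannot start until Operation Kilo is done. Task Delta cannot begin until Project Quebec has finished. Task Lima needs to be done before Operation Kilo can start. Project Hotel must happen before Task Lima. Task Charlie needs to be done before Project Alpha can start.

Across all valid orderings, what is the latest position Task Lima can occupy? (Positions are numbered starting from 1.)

9

Every operation that must follow Task Lima has to come after it. Tracing all chains starting from Task Lima, those operations are: Operation Kilo, Task Delta — 2 in total.
So at least 2 operations follow Task Lima, putting Task Lima no later than position 9. That position is achievable by scheduling everything else first.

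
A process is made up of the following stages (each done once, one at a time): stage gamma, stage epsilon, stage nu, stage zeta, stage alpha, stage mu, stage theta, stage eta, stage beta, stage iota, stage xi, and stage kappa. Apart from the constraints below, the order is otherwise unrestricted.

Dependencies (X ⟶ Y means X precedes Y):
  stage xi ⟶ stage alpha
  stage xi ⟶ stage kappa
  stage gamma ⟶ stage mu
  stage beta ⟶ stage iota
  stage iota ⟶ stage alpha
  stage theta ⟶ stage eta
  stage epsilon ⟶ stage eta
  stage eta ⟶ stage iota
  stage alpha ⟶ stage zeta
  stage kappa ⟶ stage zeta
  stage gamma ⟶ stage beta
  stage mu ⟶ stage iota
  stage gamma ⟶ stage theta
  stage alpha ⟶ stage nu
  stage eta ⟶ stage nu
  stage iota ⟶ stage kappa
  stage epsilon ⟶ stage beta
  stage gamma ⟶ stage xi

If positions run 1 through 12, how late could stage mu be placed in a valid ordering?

7

The stages that are forced after stage mu, directly or by a chain of constraints, are stage nu, stage zeta, stage alpha, stage iota, stage kappa. That's 5 stages.
With 5 mandatory successors out of 12 stages total, the latest slot for stage mu is 12−5 = 7, and it's reachable by doing all non-successors before stage mu.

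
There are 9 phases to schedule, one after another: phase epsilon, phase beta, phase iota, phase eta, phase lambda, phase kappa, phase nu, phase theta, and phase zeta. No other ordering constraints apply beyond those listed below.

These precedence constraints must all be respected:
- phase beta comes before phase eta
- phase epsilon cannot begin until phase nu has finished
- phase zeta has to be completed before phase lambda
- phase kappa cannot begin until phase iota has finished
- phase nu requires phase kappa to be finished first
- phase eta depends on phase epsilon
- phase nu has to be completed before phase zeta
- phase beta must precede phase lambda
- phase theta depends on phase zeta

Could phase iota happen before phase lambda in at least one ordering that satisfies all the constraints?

Every valid ordering already has phase iota before phase lambda (the constraints require it), so in particular at least one does.

Yes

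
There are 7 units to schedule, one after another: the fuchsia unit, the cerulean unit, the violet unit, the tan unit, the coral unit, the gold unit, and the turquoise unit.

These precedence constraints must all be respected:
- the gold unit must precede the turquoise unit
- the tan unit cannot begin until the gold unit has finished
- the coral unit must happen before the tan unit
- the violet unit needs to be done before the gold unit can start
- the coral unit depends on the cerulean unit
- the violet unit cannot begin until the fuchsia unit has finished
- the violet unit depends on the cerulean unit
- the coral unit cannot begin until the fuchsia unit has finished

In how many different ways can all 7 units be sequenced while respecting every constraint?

14

2 units have no prerequisites (the fuchsia unit, the cerulean unit), so any of them could come first.
Counting all ways to extend the partial order to a total order gives 14.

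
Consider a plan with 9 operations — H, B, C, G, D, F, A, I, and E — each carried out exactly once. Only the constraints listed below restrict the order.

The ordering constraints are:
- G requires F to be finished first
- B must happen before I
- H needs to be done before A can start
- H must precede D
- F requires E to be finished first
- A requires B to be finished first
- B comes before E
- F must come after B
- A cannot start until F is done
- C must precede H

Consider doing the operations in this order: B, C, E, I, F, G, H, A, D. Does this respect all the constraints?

Yes

Checking each listed constraint against this order: for instance, B is in position 1 and A in position 8, so that constraint holds — and the remaining constraints check out the same way.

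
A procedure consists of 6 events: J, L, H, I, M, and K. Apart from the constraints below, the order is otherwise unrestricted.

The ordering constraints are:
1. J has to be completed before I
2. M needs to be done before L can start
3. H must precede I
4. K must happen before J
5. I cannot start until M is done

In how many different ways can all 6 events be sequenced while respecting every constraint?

3 events have no prerequisites (H, M, K), so any of them could come first.
Enumerating by repeatedly choosing an available event (one whose prerequisites are all placed) gives 42 distinct complete orderings.

42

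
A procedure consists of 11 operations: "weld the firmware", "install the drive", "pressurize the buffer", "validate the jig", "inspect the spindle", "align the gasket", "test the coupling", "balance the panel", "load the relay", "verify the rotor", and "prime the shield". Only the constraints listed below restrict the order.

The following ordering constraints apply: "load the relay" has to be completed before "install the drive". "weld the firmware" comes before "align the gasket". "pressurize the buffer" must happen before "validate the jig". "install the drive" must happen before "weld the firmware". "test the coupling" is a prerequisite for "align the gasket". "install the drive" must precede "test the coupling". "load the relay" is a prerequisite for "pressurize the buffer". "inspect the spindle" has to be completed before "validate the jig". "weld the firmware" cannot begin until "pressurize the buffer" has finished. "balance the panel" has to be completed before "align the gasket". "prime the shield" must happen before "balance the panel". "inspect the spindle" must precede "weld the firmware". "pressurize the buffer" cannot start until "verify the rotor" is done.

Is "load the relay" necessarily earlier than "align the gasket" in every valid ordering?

Tracing the constraints gives a chain: "load the relay" → "install the drive" → "weld the firmware" → "align the gasket".
So "load the relay" must precede "align the gasket" in any valid ordering.

Yes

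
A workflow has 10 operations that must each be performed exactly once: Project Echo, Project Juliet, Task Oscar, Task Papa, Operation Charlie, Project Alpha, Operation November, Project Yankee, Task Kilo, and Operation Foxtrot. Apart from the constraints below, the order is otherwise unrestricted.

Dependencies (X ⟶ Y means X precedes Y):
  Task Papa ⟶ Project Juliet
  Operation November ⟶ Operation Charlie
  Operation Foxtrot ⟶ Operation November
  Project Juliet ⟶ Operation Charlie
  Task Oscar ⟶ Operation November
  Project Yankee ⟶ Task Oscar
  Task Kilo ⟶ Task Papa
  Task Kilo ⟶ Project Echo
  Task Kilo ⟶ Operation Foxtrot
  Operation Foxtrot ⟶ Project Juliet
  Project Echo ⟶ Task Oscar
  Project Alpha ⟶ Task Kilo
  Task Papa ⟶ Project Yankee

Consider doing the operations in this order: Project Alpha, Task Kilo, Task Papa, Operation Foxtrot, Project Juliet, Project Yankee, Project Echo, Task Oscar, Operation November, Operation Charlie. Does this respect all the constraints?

Yes

Checking each listed constraint against this order: for instance, Project Juliet is in position 5 and Operation Charlie in position 10, so that constraint holds — and the remaining constraints check out the same way.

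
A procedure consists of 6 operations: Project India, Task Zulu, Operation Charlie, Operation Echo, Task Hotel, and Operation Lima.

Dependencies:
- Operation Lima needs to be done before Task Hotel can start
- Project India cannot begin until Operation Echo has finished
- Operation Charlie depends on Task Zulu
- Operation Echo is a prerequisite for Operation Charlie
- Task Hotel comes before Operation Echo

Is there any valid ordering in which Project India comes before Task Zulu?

Yes

Nothing in the constraints forces Task Zulu before Project India — there is no chain from Task Zulu to Project India.
That means at least one valid schedule has Project India before Task Zulu.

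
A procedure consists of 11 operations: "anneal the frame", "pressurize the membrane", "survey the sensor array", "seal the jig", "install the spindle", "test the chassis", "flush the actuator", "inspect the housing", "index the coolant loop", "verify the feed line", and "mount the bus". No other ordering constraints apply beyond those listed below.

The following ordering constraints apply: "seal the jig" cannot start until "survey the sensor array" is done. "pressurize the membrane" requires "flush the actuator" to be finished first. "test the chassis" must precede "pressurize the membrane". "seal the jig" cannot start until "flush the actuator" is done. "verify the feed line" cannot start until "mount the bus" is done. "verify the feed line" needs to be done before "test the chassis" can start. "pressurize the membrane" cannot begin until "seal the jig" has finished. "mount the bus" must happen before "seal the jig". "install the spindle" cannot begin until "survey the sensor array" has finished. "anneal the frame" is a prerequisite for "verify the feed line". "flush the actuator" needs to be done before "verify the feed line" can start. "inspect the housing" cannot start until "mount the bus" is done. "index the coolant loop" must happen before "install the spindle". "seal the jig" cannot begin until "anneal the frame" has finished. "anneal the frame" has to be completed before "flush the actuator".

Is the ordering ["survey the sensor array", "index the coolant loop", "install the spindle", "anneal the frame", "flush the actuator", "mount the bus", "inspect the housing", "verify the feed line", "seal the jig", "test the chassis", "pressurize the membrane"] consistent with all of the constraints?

Yes

Going through the constraints one by one, each required predecessor appears earlier in the sequence than its dependent — e.g. "survey the sensor array" (position 1) is before "seal the jig" (position 9), as required.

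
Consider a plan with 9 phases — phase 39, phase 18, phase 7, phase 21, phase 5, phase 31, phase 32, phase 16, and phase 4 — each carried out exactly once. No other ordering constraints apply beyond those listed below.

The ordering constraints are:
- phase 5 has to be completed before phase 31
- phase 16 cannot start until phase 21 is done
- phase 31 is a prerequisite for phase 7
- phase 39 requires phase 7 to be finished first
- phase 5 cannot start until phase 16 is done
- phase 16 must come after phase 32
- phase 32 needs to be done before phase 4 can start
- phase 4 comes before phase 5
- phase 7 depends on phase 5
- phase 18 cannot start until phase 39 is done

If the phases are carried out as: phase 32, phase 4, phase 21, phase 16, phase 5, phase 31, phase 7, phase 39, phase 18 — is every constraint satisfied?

Going through the constraints one by one, each required predecessor appears earlier in the sequence than its dependent — e.g. phase 32 (position 1) is before phase 16 (position 4), as required.

Yes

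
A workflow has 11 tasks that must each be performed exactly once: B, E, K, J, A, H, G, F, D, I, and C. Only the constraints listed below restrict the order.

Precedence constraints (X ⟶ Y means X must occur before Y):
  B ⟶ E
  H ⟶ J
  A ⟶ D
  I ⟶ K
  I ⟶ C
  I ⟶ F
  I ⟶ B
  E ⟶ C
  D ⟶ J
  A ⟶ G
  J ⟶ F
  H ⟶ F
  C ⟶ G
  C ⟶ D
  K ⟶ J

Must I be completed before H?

No

Nothing in the constraints links I and H; they are unordered relative to each other.
So I can come before H or after — it is not forced.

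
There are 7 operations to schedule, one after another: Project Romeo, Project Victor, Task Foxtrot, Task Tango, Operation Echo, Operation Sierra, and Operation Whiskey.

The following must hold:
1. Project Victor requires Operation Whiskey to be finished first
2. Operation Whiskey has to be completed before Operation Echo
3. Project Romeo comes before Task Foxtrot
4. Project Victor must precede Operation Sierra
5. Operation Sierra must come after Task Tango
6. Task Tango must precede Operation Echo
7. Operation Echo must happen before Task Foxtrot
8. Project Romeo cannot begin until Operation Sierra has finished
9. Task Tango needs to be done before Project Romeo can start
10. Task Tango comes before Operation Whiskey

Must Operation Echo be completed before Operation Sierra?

No

Operation Echo and Operation Sierra are not related by any chain of constraints.
A valid ordering placing Operation Sierra before Operation Echo exists, so the answer is no.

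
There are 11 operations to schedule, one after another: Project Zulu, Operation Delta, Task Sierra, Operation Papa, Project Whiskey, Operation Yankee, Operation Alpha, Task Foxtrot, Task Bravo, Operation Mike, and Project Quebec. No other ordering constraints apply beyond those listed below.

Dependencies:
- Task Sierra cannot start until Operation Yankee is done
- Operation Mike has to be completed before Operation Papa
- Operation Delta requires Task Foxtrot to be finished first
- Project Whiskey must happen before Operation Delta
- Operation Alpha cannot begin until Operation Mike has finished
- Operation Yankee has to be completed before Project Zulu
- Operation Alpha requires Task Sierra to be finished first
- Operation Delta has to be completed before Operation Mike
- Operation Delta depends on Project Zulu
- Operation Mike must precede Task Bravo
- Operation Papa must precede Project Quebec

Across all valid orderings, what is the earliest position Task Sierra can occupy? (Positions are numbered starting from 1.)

2

The only operation forced before Task Sierra (directly or transitively) is Operation Yankee.
With 1 mandatory predecessor, the earliest Task Sierra can sit is position 1+1 = 2, and placing just that one first achieves it.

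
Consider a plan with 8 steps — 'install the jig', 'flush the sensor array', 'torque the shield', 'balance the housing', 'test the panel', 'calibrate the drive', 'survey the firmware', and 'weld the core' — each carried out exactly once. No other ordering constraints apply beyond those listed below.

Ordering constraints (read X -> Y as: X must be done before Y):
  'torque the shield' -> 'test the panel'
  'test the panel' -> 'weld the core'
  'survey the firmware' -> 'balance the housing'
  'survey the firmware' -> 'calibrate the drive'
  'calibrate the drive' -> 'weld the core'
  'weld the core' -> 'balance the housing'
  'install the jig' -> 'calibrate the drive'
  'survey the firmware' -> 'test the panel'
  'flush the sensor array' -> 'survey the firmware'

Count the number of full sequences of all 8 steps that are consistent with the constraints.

30

3 steps have no prerequisites ('install the jig', 'flush the sensor array', 'torque the shield'), so any of them could come first.
Enumerating by repeatedly choosing an available step (one whose prerequisites are all placed) gives 30 distinct complete orderings.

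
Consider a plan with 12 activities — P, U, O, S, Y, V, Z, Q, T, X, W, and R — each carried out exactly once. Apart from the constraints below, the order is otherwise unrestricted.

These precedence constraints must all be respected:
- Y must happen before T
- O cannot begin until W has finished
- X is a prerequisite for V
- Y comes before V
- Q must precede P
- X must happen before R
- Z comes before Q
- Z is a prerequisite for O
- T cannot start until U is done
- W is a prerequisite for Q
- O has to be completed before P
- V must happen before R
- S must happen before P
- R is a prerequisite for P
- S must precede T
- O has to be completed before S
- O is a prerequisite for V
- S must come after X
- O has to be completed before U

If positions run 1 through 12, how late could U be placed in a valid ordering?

11

The only activity forced after U (directly or by a chain) is T.
So at least 1 activity follows U, putting U no later than position 11. That position is achievable by scheduling everything else first.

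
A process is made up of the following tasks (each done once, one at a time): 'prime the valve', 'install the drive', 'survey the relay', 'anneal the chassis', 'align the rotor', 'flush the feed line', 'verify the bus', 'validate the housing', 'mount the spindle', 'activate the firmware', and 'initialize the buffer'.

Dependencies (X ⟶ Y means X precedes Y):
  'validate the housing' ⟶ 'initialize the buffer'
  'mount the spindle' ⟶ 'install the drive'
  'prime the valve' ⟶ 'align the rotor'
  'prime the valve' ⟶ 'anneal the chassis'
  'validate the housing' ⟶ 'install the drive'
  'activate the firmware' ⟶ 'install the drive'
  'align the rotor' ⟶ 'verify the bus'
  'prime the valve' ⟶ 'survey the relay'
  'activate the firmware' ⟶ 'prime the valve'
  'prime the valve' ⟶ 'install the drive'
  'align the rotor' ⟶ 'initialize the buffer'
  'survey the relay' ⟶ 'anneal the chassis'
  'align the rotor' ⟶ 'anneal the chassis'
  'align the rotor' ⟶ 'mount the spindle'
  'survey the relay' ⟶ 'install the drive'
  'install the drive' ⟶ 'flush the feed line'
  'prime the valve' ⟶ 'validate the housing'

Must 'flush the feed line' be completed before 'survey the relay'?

No

There is a chain 'survey the relay' → 'install the drive' → 'flush the feed line', which puts 'survey the relay' before 'flush the feed line'.
So 'flush the feed line' does not have to come before 'survey the relay' — it cannot.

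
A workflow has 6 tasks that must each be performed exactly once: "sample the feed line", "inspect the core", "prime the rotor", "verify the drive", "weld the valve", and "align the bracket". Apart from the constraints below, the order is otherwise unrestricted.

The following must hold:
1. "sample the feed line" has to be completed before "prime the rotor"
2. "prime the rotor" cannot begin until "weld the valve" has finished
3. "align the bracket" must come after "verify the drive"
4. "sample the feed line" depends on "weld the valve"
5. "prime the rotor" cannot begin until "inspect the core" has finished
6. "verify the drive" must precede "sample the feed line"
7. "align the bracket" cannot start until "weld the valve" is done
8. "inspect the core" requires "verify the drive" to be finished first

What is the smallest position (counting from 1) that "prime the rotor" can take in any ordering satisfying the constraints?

Working backwards through the constraints from "prime the rotor", its full set of required predecessors is "sample the feed line", "inspect the core", "verify the drive", "weld the valve" — 4 of them.
With 4 mandatory predecessors, the earliest "prime the rotor" can sit is position 4+1 = 5, and placing just those 4 first achieves it.

5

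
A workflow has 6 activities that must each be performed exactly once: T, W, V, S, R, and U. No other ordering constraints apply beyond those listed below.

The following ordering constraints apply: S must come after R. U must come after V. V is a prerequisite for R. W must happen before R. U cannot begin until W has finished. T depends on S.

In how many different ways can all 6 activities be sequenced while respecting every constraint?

8

2 activities have no prerequisites (W, V), so any of them could come first.
Systematically extending each partial ordering one activity at a time and counting, there are 8 complete orderings.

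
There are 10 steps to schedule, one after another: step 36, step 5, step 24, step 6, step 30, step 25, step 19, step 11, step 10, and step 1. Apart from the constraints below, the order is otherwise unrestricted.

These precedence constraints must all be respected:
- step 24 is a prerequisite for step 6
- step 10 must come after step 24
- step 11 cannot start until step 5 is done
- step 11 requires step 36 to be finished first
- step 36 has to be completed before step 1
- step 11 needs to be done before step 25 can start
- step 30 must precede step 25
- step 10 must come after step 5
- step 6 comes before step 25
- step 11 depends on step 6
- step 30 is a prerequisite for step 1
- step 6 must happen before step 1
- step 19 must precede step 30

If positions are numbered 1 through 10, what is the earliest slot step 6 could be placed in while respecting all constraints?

2

Working backwards through the constraints from step 6, its only required predecessor is step 24.
So at minimum 1 step comes before step 6, putting step 6 no earlier than position 2. That position is achievable by scheduling exactly that predecessor first.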